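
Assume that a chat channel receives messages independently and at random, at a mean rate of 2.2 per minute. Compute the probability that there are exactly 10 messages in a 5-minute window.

Over the interval, μ = 2.2 × 5 = 11 (a 5-minute window = 5 minutes).
P(N = 10) = e^(−μ) μ^10/10! = e^(−11) · 11^10/3628800 ≈ 0.1194.

0.1194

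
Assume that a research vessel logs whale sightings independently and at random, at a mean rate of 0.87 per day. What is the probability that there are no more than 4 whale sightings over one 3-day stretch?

0.8760

Over the interval, μ = 0.87 × 3 = 2.61 (a 3-day stretch = 3 days).
P(N ≤ 4) = Σ_{j=0}^{4} e^(−μ) μ^j/j! ≈ 0.8760.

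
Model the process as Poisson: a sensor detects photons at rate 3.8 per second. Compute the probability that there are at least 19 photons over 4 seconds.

Over the interval, μ = 3.8 × 4 = 15.2 (4 seconds).
P(N ≥ 19) = 1 − P(N ≤ 18) = 1 − Σ_{j=0}^{18} e^(−μ) μ^j/j! ≈ 0.1949.

0.1949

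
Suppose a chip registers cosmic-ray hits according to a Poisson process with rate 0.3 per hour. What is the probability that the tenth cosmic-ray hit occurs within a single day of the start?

Over the interval, μ = 0.3 × 24 = 7.2 (a day = 24 hours).
The tenth arrival falls in the interval iff at least 10 events occur there: P(S_10 ≤ t) = P(N ≥ 10) = 1 − P(N ≤ 9) ≈ 0.1904.

0.1904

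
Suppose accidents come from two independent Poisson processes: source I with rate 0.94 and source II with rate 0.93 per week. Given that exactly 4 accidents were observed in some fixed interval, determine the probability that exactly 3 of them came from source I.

Given the total, each event is independently from source I with probability p = λ_I/(λ_I+λ_II) = 0.94/1.87 ≈ 0.5027.
So K ~ Binomial(4, 0.94/1.87): P(K = 3) = C(4,3) · (0.94/1.87)^3 · (0.93/1.87)^1 ≈ 0.2527.

0.2527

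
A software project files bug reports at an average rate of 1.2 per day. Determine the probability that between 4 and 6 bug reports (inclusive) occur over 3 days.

0.4115

Over the interval, μ = 1.2 × 3 = 3.6 (3 days).
P(4 ≤ N ≤ 6) = Σ_{j=4}^{6} e^(−3.6) · 3.6^j/j! ≈ 0.4115.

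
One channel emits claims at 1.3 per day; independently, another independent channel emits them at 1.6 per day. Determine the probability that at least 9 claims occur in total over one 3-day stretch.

0.5042

Independent Poisson processes superpose: combined rate λ = 1.3 + 1.6 = 2.9 per day.
Over the interval, μ = 2.9 × 3 = 8.7 (a 3-day stretch = 3 days).
P(N ≥ 9) = 1 − P(N ≤ 8) ≈ 0.5042.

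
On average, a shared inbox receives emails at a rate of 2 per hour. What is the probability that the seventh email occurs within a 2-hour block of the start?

Over the interval, μ = 2 × 2 = 4 (a 2-hour block = 2 hours).
The seventh arrival falls in the interval iff at least 7 events occur there: P(S_7 ≤ t) = P(N ≥ 7) = 1 − P(N ≤ 6) ≈ 0.1107.

0.1107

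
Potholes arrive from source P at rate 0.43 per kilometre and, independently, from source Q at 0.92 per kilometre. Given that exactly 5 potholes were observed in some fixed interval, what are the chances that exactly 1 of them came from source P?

0.3435

Given the total, each event is independently from source P with probability p = λ_P/(λ_P+λ_Q) = 0.43/1.35 ≈ 0.3185.
So K ~ Binomial(5, 0.43/1.35): P(K = 1) = C(5,1) · (0.43/1.35)^1 · (0.92/1.35)^4 ≈ 0.3435.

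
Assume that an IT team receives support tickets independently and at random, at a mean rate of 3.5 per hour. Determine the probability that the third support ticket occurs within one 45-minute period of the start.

Over the interval, μ = 3.5 × 0.75 = 2.625 (a 45-minute period = 0.75 hours).
The third arrival falls in the interval iff at least 3 events occur there: P(S_3 ≤ t) = P(N ≥ 3) = 1 − P(N ≤ 2) ≈ 0.4878.

0.4878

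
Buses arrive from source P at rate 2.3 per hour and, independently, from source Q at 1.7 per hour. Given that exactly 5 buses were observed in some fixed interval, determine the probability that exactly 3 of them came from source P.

Given the total, each event is independently from source P with probability p = λ_P/(λ_P+λ_Q) = 2.3/4 = 0.5750.
So K ~ Binomial(5, 2.3/4): P(K = 3) = C(5,3) · (2.3/4)^3 · (1.7/4)^2 ≈ 0.3434.

0.3434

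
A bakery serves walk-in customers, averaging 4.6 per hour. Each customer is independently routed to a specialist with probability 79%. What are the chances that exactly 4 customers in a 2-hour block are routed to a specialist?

0.0811

Thinning: the customers that are routed to a specialist themselves form a Poisson process with rate 0.79 × 4.6 = 3.634 per hour.
Over the interval, μ = 3.634 × 2 = 7.268 (a 2-hour block = 2 hours).
P(N = 4) = e^(−7.268) · 7.268^4/4! ≈ 0.0811.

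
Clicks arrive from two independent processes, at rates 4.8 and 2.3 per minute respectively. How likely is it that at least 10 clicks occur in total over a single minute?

Independent Poisson processes superpose: combined rate λ = 4.8 + 2.3 = 7.1 per minute.
So μ = 7.1.
P(N ≥ 10) = 1 − P(N ≤ 9) ≈ 0.1798.

0.1798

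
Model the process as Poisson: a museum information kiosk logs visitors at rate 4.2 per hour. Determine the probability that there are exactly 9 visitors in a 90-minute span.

Over the interval, μ = 4.2 × 1.5 = 6.3 (a 90-minute span = 1.5 hours).
P(N = 9) = e^(−μ) μ^9/9! = e^(−6.3) · 6.3^9/362880 ≈ 0.0791.

0.0791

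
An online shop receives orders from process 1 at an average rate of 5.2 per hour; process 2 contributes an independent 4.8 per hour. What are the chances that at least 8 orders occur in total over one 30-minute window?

Independent Poisson processes superpose: combined rate λ = 5.2 + 4.8 = 10 per hour.
Over the interval, μ = 10 × 0.5 = 5 (a 30-minute window = 0.5 hours).
P(N ≥ 8) = 1 − P(N ≤ 7) ≈ 0.1334.

0.1334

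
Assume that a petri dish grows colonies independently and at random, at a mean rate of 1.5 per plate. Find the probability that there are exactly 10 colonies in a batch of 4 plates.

0.0413

Over the interval, μ = 1.5 × 4 = 6 (a batch of 4 plates = 4 plates).
P(N = 10) = e^(−μ) μ^10/10! = e^(−6) · 6^10/3628800 ≈ 0.0413.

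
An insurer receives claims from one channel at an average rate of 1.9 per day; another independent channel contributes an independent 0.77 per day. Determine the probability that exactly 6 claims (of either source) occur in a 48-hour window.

0.1544

Independent Poisson processes superpose: combined rate λ = 1.9 + 0.77 = 2.67 per day.
Over the interval, μ = 2.67 × 2 = 5.34 (a 48-hour window = 2 days).
P(N = 6) = e^(−5.34) · 5.34^6/6! ≈ 0.1544.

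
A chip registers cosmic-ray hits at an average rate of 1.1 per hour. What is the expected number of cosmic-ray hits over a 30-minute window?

0.55

E[N] = λt = 1.1 × 0.5 = 0.55 (a 30-minute window = 0.5 hours).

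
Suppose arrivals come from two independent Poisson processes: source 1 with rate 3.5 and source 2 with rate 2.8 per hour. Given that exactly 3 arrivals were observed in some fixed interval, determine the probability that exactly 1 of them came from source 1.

0.3292

Given the total, each event is independently from source 1 with probability p = λ_1/(λ_1+λ_2) = 3.5/6.3 ≈ 0.5556.
So K ~ Binomial(3, 3.5/6.3): P(K = 1) = C(3,1) · (3.5/6.3)^1 · (2.8/6.3)^2 ≈ 0.3292.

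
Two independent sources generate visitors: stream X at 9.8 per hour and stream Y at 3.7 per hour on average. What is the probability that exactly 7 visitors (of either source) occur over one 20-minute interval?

Independent Poisson processes superpose: combined rate λ = 9.8 + 3.7 = 13.5 per hour.
Over the interval, μ = 13.5 × 1/3 = 4.5 (a 20-minute interval = 1/3 hours).
P(N = 7) = e^(−4.5) · 4.5^7/7! ≈ 0.0824.

0.0824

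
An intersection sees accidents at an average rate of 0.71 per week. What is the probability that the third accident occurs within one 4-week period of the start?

Over the interval, μ = 0.71 × 4 = 2.84 (a 4-week period = 4 weeks).
The third arrival falls in the interval iff at least 3 events occur there: P(S_3 ≤ t) = P(N ≥ 3) = 1 − P(N ≤ 2) ≈ 0.5400.

0.5400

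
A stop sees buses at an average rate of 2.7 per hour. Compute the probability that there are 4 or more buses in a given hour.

With mean μ = 2.7 per hour,
P(N ≥ 4) = 1 − P(N ≤ 3) = 1 − Σ_{j=0}^{3} e^(−μ) μ^j/j! ≈ 0.2859.

0.2859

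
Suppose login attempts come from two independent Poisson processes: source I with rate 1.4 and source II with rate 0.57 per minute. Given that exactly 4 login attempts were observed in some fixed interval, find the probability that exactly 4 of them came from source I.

0.2551

Given the total, each event is independently from source I with probability p = λ_I/(λ_I+λ_II) = 1.4/1.97 ≈ 0.7107.
So K ~ Binomial(4, 1.4/1.97): P(K = 4) = C(4,4) · (1.4/1.97)^4 · (0.57/1.97)^0 ≈ 0.2551.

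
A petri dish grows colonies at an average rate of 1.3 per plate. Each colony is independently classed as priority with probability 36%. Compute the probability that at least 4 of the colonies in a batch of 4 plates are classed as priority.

Thinning: the colonies that are classed as priority themselves form a Poisson process with rate 0.36 × 1.3 = 0.468 per plate.
Over the interval, μ = 0.468 × 4 = 1.872 (a batch of 4 plates = 4 plates).
P(N ≥ 4) = 1 − P(N ≤ 3) ≈ 0.1205.

0.1205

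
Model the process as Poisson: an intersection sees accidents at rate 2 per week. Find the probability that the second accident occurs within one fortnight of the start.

0.9084

Over the interval, μ = 2 × 2 = 4 (a fortnight = 2 weeks).
The second arrival falls in the interval iff at least 2 events occur there: P(S_2 ≤ t) = P(N ≥ 2) = 1 − P(N ≤ 1) ≈ 0.9084.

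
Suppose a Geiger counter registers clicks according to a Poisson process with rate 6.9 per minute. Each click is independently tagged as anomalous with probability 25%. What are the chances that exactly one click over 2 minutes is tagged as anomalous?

Thinning: the clicks that are tagged as anomalous themselves form a Poisson process with rate 0.25 × 6.9 = 1.725 per minute.
Over the interval, μ = 1.725 × 2 = 3.45 (2 minutes).
P(N = 1) = e^(−3.45) · 3.45^1/1! ≈ 0.1095.

0.1095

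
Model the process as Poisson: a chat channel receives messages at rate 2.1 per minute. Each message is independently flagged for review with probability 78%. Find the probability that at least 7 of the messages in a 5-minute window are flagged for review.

0.7093

Thinning: the messages that are flagged for review themselves form a Poisson process with rate 0.78 × 2.1 = 1.638 per minute.
Over the interval, μ = 1.638 × 5 = 8.19 (a 5-minute window = 5 minutes).
P(N ≥ 7) = 1 − P(N ≤ 6) ≈ 0.7093.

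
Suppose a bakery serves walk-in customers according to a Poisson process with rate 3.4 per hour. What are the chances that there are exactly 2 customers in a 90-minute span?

0.0793

Over the interval, μ = 3.4 × 1.5 = 5.1 (a 90-minute span = 1.5 hours).
P(N = 2) = e^(−μ) μ^2/2! = e^(−5.1) · 5.1^2/2 ≈ 0.0793.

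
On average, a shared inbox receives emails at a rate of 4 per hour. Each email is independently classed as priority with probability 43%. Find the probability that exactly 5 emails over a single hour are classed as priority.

0.0225

Thinning: the emails that are classed as priority themselves form a Poisson process with rate 0.43 × 4 = 1.72 per hour.
So μ = 1.72.
P(N = 5) = e^(−1.72) · 1.72^5/5! ≈ 0.0225.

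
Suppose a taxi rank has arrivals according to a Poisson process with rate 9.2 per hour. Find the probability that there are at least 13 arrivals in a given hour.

0.1393

With mean μ = 9.2 per hour,
P(N ≥ 13) = 1 − P(N ≤ 12) = 1 − Σ_{j=0}^{12} e^(−μ) μ^j/j! ≈ 0.1393.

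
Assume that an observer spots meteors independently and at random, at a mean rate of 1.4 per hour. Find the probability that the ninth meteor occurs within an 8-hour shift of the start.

Over the interval, μ = 1.4 × 8 = 11.2 (an 8-hour shift = 8 hours).
The ninth arrival falls in the interval iff at least 9 events occur there: P(S_9 ≤ t) = P(N ≥ 9) = 1 − P(N ≤ 8) ≈ 0.7853.

0.7853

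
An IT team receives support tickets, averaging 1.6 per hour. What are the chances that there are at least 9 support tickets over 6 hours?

0.6204

Over the interval, μ = 1.6 × 6 = 9.6 (6 hours).
P(N ≥ 9) = 1 − P(N ≤ 8) = 1 − Σ_{j=0}^{8} e^(−μ) μ^j/j! ≈ 0.6204.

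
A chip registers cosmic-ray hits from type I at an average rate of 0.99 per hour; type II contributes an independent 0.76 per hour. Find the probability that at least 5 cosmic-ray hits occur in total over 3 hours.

0.6022

Independent Poisson processes superpose: combined rate λ = 0.99 + 0.76 = 1.75 per hour.
Over the interval, μ = 1.75 × 3 = 5.25 (3 hours).
P(N ≥ 5) = 1 − P(N ≤ 4) ≈ 0.6022.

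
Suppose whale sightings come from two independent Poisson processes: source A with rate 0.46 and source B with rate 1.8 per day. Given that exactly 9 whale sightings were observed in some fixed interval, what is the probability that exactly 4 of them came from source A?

0.0693

Given the total, each event is independently from source A with probability p = λ_A/(λ_A+λ_B) = 0.46/2.26 ≈ 0.2035.
So K ~ Binomial(9, 0.46/2.26): P(K = 4) = C(9,4) · (0.46/2.26)^4 · (1.8/2.26)^5 ≈ 0.0693.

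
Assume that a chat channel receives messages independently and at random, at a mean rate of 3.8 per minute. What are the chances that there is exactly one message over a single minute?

0.0850

With mean μ = 3.8 per minute,
P(N = 1) = e^(−μ) μ^1/1! = e^(−3.8) · 3.8^1/1 ≈ 0.0850.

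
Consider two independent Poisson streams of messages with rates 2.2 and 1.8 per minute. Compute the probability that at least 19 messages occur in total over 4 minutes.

Independent Poisson processes superpose: combined rate λ = 2.2 + 1.8 = 4 per minute.
Over the interval, μ = 4 × 4 = 16 (4 minutes).
P(N ≥ 19) = 1 − P(N ≤ 18) ≈ 0.2577.

0.2577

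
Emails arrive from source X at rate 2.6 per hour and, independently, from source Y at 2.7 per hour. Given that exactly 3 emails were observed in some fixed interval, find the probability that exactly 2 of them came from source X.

Given the total, each event is independently from source X with probability p = λ_X/(λ_X+λ_Y) = 2.6/5.3 ≈ 0.4906.
So K ~ Binomial(3, 2.6/5.3): P(K = 2) = C(3,2) · (2.6/5.3)^2 · (2.7/5.3)^1 ≈ 0.3678.

0.3678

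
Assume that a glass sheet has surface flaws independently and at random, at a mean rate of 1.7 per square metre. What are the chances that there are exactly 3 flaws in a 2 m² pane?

0.2186

Over the interval, μ = 1.7 × 2 = 3.4 (a 2 m² pane = 2 square metres).
P(N = 3) = e^(−μ) μ^3/3! = e^(−3.4) · 3.4^3/6 ≈ 0.2186.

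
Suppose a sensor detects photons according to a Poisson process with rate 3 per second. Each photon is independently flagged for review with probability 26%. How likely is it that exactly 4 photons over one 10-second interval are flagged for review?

Thinning: the photons that are flagged for review themselves form a Poisson process with rate 0.26 × 3 = 0.78 per second.
Over the interval, μ = 0.78 × 10 = 7.8 (a 10-second interval = 10 seconds).
P(N = 4) = e^(−7.8) · 7.8^4/4! ≈ 0.0632.

0.0632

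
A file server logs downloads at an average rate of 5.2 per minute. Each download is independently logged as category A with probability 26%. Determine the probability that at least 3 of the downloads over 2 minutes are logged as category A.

Thinning: the downloads that are logged as category A themselves form a Poisson process with rate 0.26 × 5.2 = 1.352 per minute.
Over the interval, μ = 1.352 × 2 = 2.704 (2 minutes).
P(N ≥ 3) = 1 − P(N ≤ 2) ≈ 0.5074.

0.5074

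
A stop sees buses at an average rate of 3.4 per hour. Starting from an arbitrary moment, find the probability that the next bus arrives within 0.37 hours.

0.7158

Inter-arrival times are exponential with rate λ = 3.4 per hour.
P(T ≤ 0.37) = 1 − e^(−λt) = 1 − e^(−3.4 × 0.37) = 1 − e^(−1.258) ≈ 0.7158.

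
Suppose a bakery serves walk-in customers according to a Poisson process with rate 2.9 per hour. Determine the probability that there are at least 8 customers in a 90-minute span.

Over the interval, μ = 2.9 × 1.5 = 4.35 (a 90-minute span = 1.5 hours).
P(N ≥ 8) = 1 − P(N ≤ 7) = 1 − Σ_{j=0}^{7} e^(−μ) μ^j/j! ≈ 0.0747.

0.0747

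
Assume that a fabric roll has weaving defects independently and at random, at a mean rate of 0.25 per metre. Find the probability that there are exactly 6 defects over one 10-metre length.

Over the interval, μ = 0.25 × 10 = 2.5 (a 10-metre length = 10 metres).
P(N = 6) = e^(−μ) μ^6/6! = e^(−2.5) · 2.5^6/720 ≈ 0.0278.

0.0278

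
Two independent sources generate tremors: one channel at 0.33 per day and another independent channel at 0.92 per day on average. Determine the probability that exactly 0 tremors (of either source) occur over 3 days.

0.0235

Independent Poisson processes superpose: combined rate λ = 0.33 + 0.92 = 1.25 per day.
Over the interval, μ = 1.25 × 3 = 3.75 (3 days).
P(N = 0) = e^(−3.75) · 3.75^0/0! ≈ 0.0235.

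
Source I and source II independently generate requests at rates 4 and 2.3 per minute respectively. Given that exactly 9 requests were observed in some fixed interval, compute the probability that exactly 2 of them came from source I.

0.0125

Given the total, each event is independently from source I with probability p = λ_I/(λ_I+λ_II) = 4/6.3 ≈ 0.6349.
So K ~ Binomial(9, 4/6.3): P(K = 2) = C(9,2) · (4/6.3)^2 · (2.3/6.3)^7 ≈ 0.0125.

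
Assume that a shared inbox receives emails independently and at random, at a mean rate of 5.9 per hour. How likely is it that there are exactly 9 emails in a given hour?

With mean μ = 5.9 per hour,
P(N = 9) = e^(−μ) μ^9/9! = e^(−5.9) · 5.9^9/362880 ≈ 0.0654.

0.0654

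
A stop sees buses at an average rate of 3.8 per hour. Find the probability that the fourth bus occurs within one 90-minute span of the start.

Over the interval, μ = 3.8 × 1.5 = 5.7 (a 90-minute span = 1.5 hours).
The fourth arrival falls in the interval iff at least 4 events occur there: P(S_4 ≤ t) = P(N ≥ 4) = 1 − P(N ≤ 3) ≈ 0.8200.

0.8200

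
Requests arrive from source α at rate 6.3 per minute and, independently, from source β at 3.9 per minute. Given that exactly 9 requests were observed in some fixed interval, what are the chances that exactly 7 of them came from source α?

0.1805

Given the total, each event is independently from source α with probability p = λ_α/(λ_α+λ_β) = 6.3/10.2 ≈ 0.6176.
So K ~ Binomial(9, 6.3/10.2): P(K = 7) = C(9,7) · (6.3/10.2)^7 · (3.9/10.2)^2 ≈ 0.1805.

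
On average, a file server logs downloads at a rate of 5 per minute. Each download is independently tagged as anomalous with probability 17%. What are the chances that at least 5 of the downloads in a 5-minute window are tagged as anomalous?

0.4199

Thinning: the downloads that are tagged as anomalous themselves form a Poisson process with rate 0.17 × 5 = 0.85 per minute.
Over the interval, μ = 0.85 × 5 = 4.25 (a 5-minute window = 5 minutes).
P(N ≥ 5) = 1 − P(N ≤ 4) ≈ 0.4199.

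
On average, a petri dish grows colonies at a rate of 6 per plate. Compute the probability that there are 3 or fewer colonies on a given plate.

0.1512

With mean μ = 6 per plate,
P(N ≤ 3) = Σ_{j=0}^{3} e^(−μ) μ^j/j! ≈ 0.1512.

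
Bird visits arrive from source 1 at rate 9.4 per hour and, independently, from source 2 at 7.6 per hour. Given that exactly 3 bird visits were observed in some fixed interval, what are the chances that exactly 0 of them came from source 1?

Given the total, each event is independently from source 1 with probability p = λ_1/(λ_1+λ_2) = 9.4/17 ≈ 0.5529.
So K ~ Binomial(3, 9.4/17): P(K = 0) = C(3,0) · (9.4/17)^0 · (7.6/17)^3 ≈ 0.0893.

0.0893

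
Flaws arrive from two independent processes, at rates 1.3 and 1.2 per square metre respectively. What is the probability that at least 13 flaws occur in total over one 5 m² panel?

0.4810

Independent Poisson processes superpose: combined rate λ = 1.3 + 1.2 = 2.5 per square metre.
Over the interval, μ = 2.5 × 5 = 12.5 (a 5 m² panel = 5 square metres).
P(N ≥ 13) = 1 − P(N ≤ 12) ≈ 0.4810.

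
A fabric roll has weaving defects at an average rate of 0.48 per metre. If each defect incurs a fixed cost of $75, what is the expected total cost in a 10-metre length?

$360

E[N] = 0.48 × 10 = 4.8 (a 10-metre length = 10 metres); E[cost] = 4.8 × $75 = $360.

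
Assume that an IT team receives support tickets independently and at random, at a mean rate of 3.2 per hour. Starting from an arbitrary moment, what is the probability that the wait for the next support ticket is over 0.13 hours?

0.6597

The wait for the next event is exponential with rate λ = 3.2 per hour.
P(T > 0.13) = e^(−λt) = e^(−3.2 × 0.13) = e^(−0.416) ≈ 0.6597.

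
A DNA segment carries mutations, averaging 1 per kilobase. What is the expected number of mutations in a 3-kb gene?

3

E[N] = λt = 1 × 3 = 3 (a 3-kb gene = 3 kilobases).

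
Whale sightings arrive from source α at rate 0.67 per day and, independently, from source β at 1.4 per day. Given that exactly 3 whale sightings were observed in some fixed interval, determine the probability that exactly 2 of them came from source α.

0.2126

Given the total, each event is independently from source α with probability p = λ_α/(λ_α+λ_β) = 0.67/2.07 ≈ 0.3237.
So K ~ Binomial(3, 0.67/2.07): P(K = 2) = C(3,2) · (0.67/2.07)^2 · (1.4/2.07)^1 ≈ 0.2126.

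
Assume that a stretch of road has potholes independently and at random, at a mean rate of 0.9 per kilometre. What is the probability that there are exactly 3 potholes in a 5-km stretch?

Over the interval, μ = 0.9 × 5 = 4.5 (a 5-km stretch = 5 kilometres).
P(N = 3) = e^(−μ) μ^3/3! = e^(−4.5) · 4.5^3/6 ≈ 0.1687.

0.1687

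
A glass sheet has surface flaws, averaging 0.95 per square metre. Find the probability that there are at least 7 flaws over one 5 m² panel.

Over the interval, μ = 0.95 × 5 = 4.75 (a 5 m² panel = 5 square metres).
P(N ≥ 7) = 1 − P(N ≤ 6) = 1 − Σ_{j=0}^{6} e^(−μ) μ^j/j! ≈ 0.2022.

0.2022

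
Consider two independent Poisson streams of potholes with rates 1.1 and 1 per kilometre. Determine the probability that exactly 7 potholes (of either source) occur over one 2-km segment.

Independent Poisson processes superpose: combined rate λ = 1.1 + 1 = 2.1 per kilometre.
Over the interval, μ = 2.1 × 2 = 4.2 (a 2-km segment = 2 kilometres).
P(N = 7) = e^(−4.2) · 4.2^7/7! ≈ 0.0686.

0.0686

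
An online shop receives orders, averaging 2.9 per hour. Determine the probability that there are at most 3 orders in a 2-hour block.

0.1700

Over the interval, μ = 2.9 × 2 = 5.8 (a 2-hour block = 2 hours).
P(N ≤ 3) = Σ_{j=0}^{3} e^(−μ) μ^j/j! ≈ 0.1700.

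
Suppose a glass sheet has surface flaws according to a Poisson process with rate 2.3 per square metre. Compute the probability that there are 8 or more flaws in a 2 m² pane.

Over the interval, μ = 2.3 × 2 = 4.6 (a 2 m² pane = 2 square metres).
P(N ≥ 8) = 1 − P(N ≤ 7) = 1 − Σ_{j=0}^{7} e^(−μ) μ^j/j! ≈ 0.0951.

0.0951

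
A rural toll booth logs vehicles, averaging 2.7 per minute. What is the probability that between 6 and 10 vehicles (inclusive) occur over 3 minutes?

0.6236

Over the interval, μ = 2.7 × 3 = 8.1 (3 minutes).
P(6 ≤ N ≤ 10) = Σ_{j=6}^{10} e^(−8.1) · 8.1^j/j! ≈ 0.6236.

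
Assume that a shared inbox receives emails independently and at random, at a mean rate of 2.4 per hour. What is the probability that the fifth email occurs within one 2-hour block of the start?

0.5237

Over the interval, μ = 2.4 × 2 = 4.8 (a 2-hour block = 2 hours).
The fifth arrival falls in the interval iff at least 5 events occur there: P(S_5 ≤ t) = P(N ≥ 5) = 1 − P(N ≤ 4) ≈ 0.5237.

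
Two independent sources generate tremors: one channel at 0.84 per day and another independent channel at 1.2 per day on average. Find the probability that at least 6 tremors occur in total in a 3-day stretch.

Independent Poisson processes superpose: combined rate λ = 0.84 + 1.2 = 2.04 per day.
Over the interval, μ = 2.04 × 3 = 6.12 (a 3-day stretch = 3 days).
P(N ≥ 6) = 1 − P(N ≤ 5) ≈ 0.5734.

0.5734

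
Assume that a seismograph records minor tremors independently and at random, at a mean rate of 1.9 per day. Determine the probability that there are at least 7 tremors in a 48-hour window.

Over the interval, μ = 1.9 × 2 = 3.8 (a 48-hour window = 2 days).
P(N ≥ 7) = 1 − P(N ≤ 6) = 1 − Σ_{j=0}^{6} e^(−μ) μ^j/j! ≈ 0.0909.

0.0909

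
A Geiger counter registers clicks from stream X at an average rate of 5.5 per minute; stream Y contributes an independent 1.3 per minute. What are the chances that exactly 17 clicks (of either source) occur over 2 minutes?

0.0650

Independent Poisson processes superpose: combined rate λ = 5.5 + 1.3 = 6.8 per minute.
Over the interval, μ = 6.8 × 2 = 13.6 (2 minutes).
P(N = 17) = e^(−13.6) · 13.6^17/17! ≈ 0.0650.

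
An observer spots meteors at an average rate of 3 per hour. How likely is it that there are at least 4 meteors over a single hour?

With mean μ = 3 per hour,
P(N ≥ 4) = 1 − P(N ≤ 3) = 1 − Σ_{j=0}^{3} e^(−μ) μ^j/j! ≈ 0.3528.

0.3528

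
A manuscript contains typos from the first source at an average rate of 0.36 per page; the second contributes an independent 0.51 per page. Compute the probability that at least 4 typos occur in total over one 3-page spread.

0.2662

Independent Poisson processes superpose: combined rate λ = 0.36 + 0.51 = 0.87 per page.
Over the interval, μ = 0.87 × 3 = 2.61 (a 3-page spread = 3 pages).
P(N ≥ 4) = 1 − P(N ≤ 3) ≈ 0.2662.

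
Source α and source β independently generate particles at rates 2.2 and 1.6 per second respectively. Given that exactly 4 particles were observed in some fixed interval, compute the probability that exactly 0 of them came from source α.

0.0314

Given the total, each event is independently from source α with probability p = λ_α/(λ_α+λ_β) = 2.2/3.8 ≈ 0.5789.
So K ~ Binomial(4, 2.2/3.8): P(K = 0) = C(4,0) · (2.2/3.8)^0 · (1.6/3.8)^4 ≈ 0.0314.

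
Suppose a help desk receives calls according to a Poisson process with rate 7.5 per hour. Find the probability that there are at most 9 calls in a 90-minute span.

0.3140

Over the interval, μ = 7.5 × 1.5 = 11.25 (a 90-minute span = 1.5 hours).
P(N ≤ 9) = Σ_{j=0}^{9} e^(−μ) μ^j/j! ≈ 0.3140.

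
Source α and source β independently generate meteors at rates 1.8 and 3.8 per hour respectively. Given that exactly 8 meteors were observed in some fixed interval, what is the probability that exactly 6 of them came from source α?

0.0142

Given the total, each event is independently from source α with probability p = λ_α/(λ_α+λ_β) = 1.8/5.6 ≈ 0.3214.
So K ~ Binomial(8, 1.8/5.6): P(K = 6) = C(8,6) · (1.8/5.6)^6 · (3.8/5.6)^2 ≈ 0.0142.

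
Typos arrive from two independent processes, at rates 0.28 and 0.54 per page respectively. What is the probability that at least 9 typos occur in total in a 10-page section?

Independent Poisson processes superpose: combined rate λ = 0.28 + 0.54 = 0.82 per page.
Over the interval, μ = 0.82 × 10 = 8.2 (a 10-page section = 10 pages).
P(N ≥ 9) = 1 − P(N ≤ 8) ≈ 0.4353.

0.4353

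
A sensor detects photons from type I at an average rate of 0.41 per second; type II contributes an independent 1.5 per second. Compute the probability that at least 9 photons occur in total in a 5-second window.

0.6143

Independent Poisson processes superpose: combined rate λ = 0.41 + 1.5 = 1.91 per second.
Over the interval, μ = 1.91 × 5 = 9.55 (a 5-second window = 5 seconds).
P(N ≥ 9) = 1 − P(N ≤ 8) ≈ 0.6143.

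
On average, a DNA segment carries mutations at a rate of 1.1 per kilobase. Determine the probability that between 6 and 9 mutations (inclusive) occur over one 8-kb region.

0.4854

Over the interval, μ = 1.1 × 8 = 8.8 (an 8-kb region = 8 kilobases).
P(6 ≤ N ≤ 9) = Σ_{j=6}^{9} e^(−8.8) · 8.8^j/j! ≈ 0.4854.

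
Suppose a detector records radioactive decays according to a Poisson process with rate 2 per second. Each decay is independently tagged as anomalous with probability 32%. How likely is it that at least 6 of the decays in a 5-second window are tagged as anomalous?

0.1054

Thinning: the decays that are tagged as anomalous themselves form a Poisson process with rate 0.32 × 2 = 0.64 per second.
Over the interval, μ = 0.64 × 5 = 3.2 (a 5-second window = 5 seconds).
P(N ≥ 6) = 1 − P(N ≤ 5) ≈ 0.1054.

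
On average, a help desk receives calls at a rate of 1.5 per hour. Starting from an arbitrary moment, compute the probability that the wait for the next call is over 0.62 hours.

0.3946

The wait for the next event is exponential with rate λ = 1.5 per hour.
P(T > 0.62) = e^(−λt) = e^(−1.5 × 0.62) = e^(−0.93) ≈ 0.3946.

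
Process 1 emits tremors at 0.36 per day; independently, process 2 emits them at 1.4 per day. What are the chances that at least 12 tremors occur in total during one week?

0.5745

Independent Poisson processes superpose: combined rate λ = 0.36 + 1.4 = 1.76 per day.
Over the interval, μ = 1.76 × 7 = 12.32 (a week = 7 days).
P(N ≥ 12) = 1 − P(N ≤ 11) ≈ 0.5745.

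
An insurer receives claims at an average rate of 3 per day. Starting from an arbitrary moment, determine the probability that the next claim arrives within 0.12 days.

0.3023

Inter-arrival times are exponential with rate λ = 3 per day.
P(T ≤ 0.12) = 1 − e^(−λt) = 1 − e^(−3 × 0.12) = 1 − e^(−0.36) ≈ 0.3023.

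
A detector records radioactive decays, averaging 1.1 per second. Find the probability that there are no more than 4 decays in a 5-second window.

0.3575

Over the interval, μ = 1.1 × 5 = 5.5 (a 5-second window = 5 seconds).
P(N ≤ 4) = Σ_{j=0}^{4} e^(−μ) μ^j/j! ≈ 0.3575.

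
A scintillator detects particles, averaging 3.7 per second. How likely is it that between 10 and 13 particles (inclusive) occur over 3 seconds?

0.4422

Over the interval, μ = 3.7 × 3 = 11.1 (3 seconds).
P(10 ≤ N ≤ 13) = Σ_{j=10}^{13} e^(−11.1) · 11.1^j/j! ≈ 0.4422.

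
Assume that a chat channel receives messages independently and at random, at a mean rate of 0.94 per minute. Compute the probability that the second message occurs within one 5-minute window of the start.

0.9482

Over the interval, μ = 0.94 × 5 = 4.7 (a 5-minute window = 5 minutes).
The second arrival falls in the interval iff at least 2 events occur there: P(S_2 ≤ t) = P(N ≥ 2) = 1 − P(N ≤ 1) ≈ 0.9482.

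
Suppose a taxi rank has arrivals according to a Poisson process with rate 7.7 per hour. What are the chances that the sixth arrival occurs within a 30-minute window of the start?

0.1919

Over the interval, μ = 7.7 × 0.5 = 3.85 (a 30-minute window = 0.5 hours).
The sixth arrival falls in the interval iff at least 6 events occur there: P(S_6 ≤ t) = P(N ≥ 6) = 1 − P(N ≤ 5) ≈ 0.1919.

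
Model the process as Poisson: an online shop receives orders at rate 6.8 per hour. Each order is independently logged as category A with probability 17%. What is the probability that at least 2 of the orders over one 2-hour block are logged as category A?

0.6719

Thinning: the orders that are logged as category A themselves form a Poisson process with rate 0.17 × 6.8 = 1.156 per hour.
Over the interval, μ = 1.156 × 2 = 2.312 (a 2-hour block = 2 hours).
P(N ≥ 2) = 1 − P(N ≤ 1) ≈ 0.6719.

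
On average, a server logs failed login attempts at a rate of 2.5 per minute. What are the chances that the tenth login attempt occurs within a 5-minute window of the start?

Over the interval, μ = 2.5 × 5 = 12.5 (a 5-minute window = 5 minutes).
The tenth arrival falls in the interval iff at least 10 events occur there: P(S_10 ≤ t) = P(N ≥ 10) = 1 − P(N ≤ 9) ≈ 0.7986.

0.7986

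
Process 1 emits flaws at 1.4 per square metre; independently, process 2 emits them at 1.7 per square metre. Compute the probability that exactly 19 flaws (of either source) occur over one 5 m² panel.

0.0630

Independent Poisson processes superpose: combined rate λ = 1.4 + 1.7 = 3.1 per square metre.
Over the interval, μ = 3.1 × 5 = 15.5 (a 5 m² panel = 5 square metres).
P(N = 19) = e^(−15.5) · 15.5^19/19! ≈ 0.0630.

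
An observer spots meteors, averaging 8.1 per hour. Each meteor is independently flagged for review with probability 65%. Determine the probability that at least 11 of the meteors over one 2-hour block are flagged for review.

Thinning: the meteors that are flagged for review themselves form a Poisson process with rate 0.65 × 8.1 = 5.265 per hour.
Over the interval, μ = 5.265 × 2 = 10.53 (a 2-hour block = 2 hours).
P(N ≥ 11) = 1 − P(N ≤ 10) ≈ 0.4830.

0.4830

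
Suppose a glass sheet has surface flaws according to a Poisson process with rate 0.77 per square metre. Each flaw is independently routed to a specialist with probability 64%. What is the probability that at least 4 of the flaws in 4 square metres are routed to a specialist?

Thinning: the flaws that are routed to a specialist themselves form a Poisson process with rate 0.64 × 0.77 = 0.4928 per square metre.
Over the interval, μ = 0.4928 × 4 = 1.9712 (4 square metres).
P(N ≥ 4) = 1 − P(N ≤ 3) ≈ 0.1377.

0.1377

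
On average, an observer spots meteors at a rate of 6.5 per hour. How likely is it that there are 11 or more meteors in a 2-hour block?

Over the interval, μ = 6.5 × 2 = 13 (a 2-hour block = 2 hours).
P(N ≥ 11) = 1 − P(N ≤ 10) = 1 − Σ_{j=0}^{10} e^(−μ) μ^j/j! ≈ 0.7483.

0.7483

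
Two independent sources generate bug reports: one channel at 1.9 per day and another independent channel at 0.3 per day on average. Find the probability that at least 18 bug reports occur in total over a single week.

Independent Poisson processes superpose: combined rate λ = 1.9 + 0.3 = 2.2 per day.
Over the interval, μ = 2.2 × 7 = 15.4 (a week = 7 days).
P(N ≥ 18) = 1 − P(N ≤ 17) ≈ 0.2859.

0.2859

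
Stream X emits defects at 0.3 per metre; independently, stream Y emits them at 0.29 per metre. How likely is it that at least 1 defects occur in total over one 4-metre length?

Independent Poisson processes superpose: combined rate λ = 0.3 + 0.29 = 0.59 per metre.
Over the interval, μ = 0.59 × 4 = 2.36 (a 4-metre length = 4 metres).
P(N ≥ 1) = 1 − P(N ≤ 0) ≈ 0.9056.

0.9056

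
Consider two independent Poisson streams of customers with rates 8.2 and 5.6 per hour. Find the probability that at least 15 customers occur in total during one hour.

Independent Poisson processes superpose: combined rate λ = 8.2 + 5.6 = 13.8 per hour.
So μ = 13.8.
P(N ≥ 15) = 1 − P(N ≤ 14) ≈ 0.4084.

0.4084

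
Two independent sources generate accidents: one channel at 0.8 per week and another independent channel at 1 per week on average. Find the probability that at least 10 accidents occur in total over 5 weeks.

0.4126

Independent Poisson processes superpose: combined rate λ = 0.8 + 1 = 1.8 per week.
Over the interval, μ = 1.8 × 5 = 9 (5 weeks).
P(N ≥ 10) = 1 − P(N ≤ 9) ≈ 0.4126.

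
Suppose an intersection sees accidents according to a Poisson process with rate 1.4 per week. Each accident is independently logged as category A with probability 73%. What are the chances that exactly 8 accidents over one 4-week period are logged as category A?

0.0324

Thinning: the accidents that are logged as category A themselves form a Poisson process with rate 0.73 × 1.4 = 1.022 per week.
Over the interval, μ = 1.022 × 4 = 4.088 (a 4-week period = 4 weeks).
P(N = 8) = e^(−4.088) · 4.088^8/8! ≈ 0.0324.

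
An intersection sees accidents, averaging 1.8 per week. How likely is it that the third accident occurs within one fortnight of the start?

0.6973

Over the interval, μ = 1.8 × 2 = 3.6 (a fortnight = 2 weeks).
The third arrival falls in the interval iff at least 3 events occur there: P(S_3 ≤ t) = P(N ≥ 3) = 1 − P(N ≤ 2) ≈ 0.6973.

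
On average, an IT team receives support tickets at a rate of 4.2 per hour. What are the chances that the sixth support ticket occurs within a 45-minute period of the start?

0.0998

Over the interval, μ = 4.2 × 0.75 = 3.15 (a 45-minute period = 0.75 hours).
The sixth arrival falls in the interval iff at least 6 events occur there: P(S_6 ≤ t) = P(N ≥ 6) = 1 − P(N ≤ 5) ≈ 0.0998.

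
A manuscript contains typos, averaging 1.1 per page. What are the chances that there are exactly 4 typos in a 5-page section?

Over the interval, μ = 1.1 × 5 = 5.5 (a 5-page section = 5 pages).
P(N = 4) = e^(−μ) μ^4/4! = e^(−5.5) · 5.5^4/24 ≈ 0.1558.

0.1558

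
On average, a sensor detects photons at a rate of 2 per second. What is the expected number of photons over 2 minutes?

240

E[N] = λt = 2 × 120 = 240 (2 minutes = 120 seconds).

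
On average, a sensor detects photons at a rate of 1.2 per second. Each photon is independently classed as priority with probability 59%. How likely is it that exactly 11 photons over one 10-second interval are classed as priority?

Thinning: the photons that are classed as priority themselves form a Poisson process with rate 0.59 × 1.2 = 0.708 per second.
Over the interval, μ = 0.708 × 10 = 7.08 (a 10-second interval = 10 seconds).
P(N = 11) = e^(−7.08) · 7.08^11/11! ≈ 0.0473.

0.0473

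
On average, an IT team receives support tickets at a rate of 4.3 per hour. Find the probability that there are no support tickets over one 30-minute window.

0.1165

Over the interval, μ = 4.3 × 0.5 = 2.15 (a 30-minute window = 0.5 hours).
P(N = 0) = e^(−μ) μ^0/0! = e^(−2.15) · 2.15^0/1 ≈ 0.1165.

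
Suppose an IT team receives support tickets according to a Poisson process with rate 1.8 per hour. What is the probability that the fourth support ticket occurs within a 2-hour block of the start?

Over the interval, μ = 1.8 × 2 = 3.6 (a 2-hour block = 2 hours).
The fourth arrival falls in the interval iff at least 4 events occur there: P(S_4 ≤ t) = P(N ≥ 4) = 1 − P(N ≤ 3) ≈ 0.4848.

0.4848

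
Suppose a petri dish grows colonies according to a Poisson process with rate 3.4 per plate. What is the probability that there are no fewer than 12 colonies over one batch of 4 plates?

Over the interval, μ = 3.4 × 4 = 13.6 (a batch of 4 plates = 4 plates).
P(N ≥ 12) = 1 − P(N ≤ 11) = 1 − Σ_{j=0}^{11} e^(−μ) μ^j/j! ≈ 0.7048.

0.7048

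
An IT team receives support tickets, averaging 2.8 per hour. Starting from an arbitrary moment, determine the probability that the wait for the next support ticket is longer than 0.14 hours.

0.6757

The wait for the next event is exponential with rate λ = 2.8 per hour.
P(T > 0.14) = e^(−λt) = e^(−2.8 × 0.14) = e^(−0.392) ≈ 0.6757.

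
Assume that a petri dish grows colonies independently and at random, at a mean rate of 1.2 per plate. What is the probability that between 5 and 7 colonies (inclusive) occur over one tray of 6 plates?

0.4134

Over the interval, μ = 1.2 × 6 = 7.2 (a tray of 6 plates = 6 plates).
P(5 ≤ N ≤ 7) = Σ_{j=5}^{7} e^(−7.2) · 7.2^j/j! ≈ 0.4134.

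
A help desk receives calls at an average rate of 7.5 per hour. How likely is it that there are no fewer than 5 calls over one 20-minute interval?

Over the interval, μ = 7.5 × 1/3 = 2.5 (a 20-minute interval = 1/3 hours).
P(N ≥ 5) = 1 − P(N ≤ 4) = 1 − Σ_{j=0}^{4} e^(−μ) μ^j/j! ≈ 0.1088.

0.1088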